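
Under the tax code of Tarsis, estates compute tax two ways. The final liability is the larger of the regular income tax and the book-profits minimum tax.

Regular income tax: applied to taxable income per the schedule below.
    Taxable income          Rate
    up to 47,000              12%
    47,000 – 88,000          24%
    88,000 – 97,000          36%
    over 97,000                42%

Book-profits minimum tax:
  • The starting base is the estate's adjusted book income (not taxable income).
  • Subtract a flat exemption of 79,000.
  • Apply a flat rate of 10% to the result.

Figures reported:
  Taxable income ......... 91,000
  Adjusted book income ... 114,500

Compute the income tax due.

Book-profits minimum tax:
  Base (adjusted book income): 114,500
  Less exemption 79,000 → base 35,500
  35,500 × 10% = 3,550

Regular income tax:
  47,000 × 12% = 5,640
  41,000 × 24% = 9,840
  3,000 × 36% = 1,080
  → 16,560

16,560 > 3,550, so the regular income tax governs.

16,560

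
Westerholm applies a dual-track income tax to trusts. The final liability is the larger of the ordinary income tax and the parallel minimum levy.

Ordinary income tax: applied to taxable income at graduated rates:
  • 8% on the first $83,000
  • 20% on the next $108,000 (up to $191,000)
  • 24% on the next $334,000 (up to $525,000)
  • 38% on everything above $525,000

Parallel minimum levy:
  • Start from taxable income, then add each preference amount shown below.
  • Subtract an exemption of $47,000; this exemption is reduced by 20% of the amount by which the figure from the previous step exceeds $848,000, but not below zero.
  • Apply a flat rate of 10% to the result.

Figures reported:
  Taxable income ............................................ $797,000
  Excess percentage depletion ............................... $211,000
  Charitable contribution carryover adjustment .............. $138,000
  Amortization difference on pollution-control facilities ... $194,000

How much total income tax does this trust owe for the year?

Parallel minimum levy:
  Adjusted income: $797,000 + $211,000 + $138,000 + $194,000 = $1,340,000
  Exemption: 20% × ($1,340,000 − $848,000) = $98,400 ≥ $47,000, so the exemption is fully phased out
  Base: $1,340,000 − $0 = $1,340,000
  $1,340,000 × 10% = $134,000

Ordinary income tax:
  $83,000 × 8% = $6,640
  $108,000 × 20% = $21,600
  $334,000 × 24% = $80,160
  $272,000 × 38% = $103,360
  → $211,760

$211,760 > $134,000, so the ordinary income tax governs.

$211,760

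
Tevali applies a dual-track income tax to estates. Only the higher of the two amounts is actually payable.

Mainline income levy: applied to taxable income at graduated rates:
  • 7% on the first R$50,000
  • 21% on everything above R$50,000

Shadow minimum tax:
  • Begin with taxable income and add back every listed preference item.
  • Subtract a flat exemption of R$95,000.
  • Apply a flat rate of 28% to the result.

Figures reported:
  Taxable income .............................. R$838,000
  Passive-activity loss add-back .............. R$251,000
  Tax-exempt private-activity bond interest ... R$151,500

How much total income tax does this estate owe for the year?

Mainline income levy:
  R$50,000 × 7% = R$3,500
  R$788,000 × 21% = R$165,480
  → R$168,980

Shadow minimum tax:
  Adjusted income: R$838,000 + R$251,000 + R$151,500 = R$1,240,500
  Less exemption R$95,000 → base R$1,145,500
  R$1,145,500 × 28% = R$320,740

R$320,740 > R$168,980, so the shadow minimum tax is the binding amount.

R$320,740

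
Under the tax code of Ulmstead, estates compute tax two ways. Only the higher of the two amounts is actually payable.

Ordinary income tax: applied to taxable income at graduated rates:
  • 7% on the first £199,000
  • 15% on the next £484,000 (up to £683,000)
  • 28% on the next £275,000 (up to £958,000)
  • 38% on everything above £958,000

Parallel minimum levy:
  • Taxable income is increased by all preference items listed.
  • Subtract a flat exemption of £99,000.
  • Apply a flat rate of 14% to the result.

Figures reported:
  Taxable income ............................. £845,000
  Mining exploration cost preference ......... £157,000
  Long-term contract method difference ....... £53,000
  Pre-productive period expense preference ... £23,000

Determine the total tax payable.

Parallel minimum levy:
  Adjusted income: £845,000 + £157,000 + £53,000 + £23,000 = £1,078,000
  Less exemption £99,000 → base £979,000
  £979,000 × 14% = £137,060

Ordinary income tax:
  £199,000 × 7% = £13,930
  £484,000 × 15% = £72,600
  £162,000 × 28% = £45,360
  → £131,890

£137,060 > £131,890, so the parallel minimum levy is the binding amount.

£137,060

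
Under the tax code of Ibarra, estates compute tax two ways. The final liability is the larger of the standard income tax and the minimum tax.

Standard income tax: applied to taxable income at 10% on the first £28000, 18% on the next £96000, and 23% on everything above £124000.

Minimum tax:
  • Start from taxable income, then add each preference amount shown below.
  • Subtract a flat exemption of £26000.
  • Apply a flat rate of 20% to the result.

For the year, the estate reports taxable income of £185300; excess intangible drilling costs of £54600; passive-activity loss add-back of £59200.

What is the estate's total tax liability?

Standard income tax:
  £28000 × 10% = £2800
  £96000 × 18% = £17280
  £61300 × 23% = £14099
  → £34179

Minimum tax:
  Adjusted income: £185300 + £54600 + £59200 = £299100
  Less exemption £26000 → base £273100
  £273100 × 20% = £54620

£54620 > £34179, so the minimum tax is the binding amount.

£54620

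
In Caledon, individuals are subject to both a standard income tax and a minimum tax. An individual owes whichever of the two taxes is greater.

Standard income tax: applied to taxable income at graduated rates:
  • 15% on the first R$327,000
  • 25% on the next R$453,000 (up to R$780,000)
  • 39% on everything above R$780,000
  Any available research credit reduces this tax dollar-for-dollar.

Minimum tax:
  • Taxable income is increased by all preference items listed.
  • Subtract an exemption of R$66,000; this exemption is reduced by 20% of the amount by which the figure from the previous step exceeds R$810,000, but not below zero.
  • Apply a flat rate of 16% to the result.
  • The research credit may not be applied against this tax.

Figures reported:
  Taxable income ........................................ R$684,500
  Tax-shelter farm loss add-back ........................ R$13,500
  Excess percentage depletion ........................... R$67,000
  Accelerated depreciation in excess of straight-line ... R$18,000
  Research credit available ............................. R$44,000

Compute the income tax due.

R$114,720

Minimum tax:
  Adjusted income: R$684,500 + R$13,500 + R$67,000 + R$18,000 = R$783,000
  Exemption: R$783,000 ≤ R$810,000, so full R$66,000 applies
  Base: R$783,000 − R$66,000 = R$717,000
  R$717,000 × 16% = R$114,720

Standard income tax:
  R$327,000 × 15% = R$49,050
  R$357,500 × 25% = R$89,375
  → R$138,425
  Less research credit R$44,000 → R$94,425

R$114,720 > R$94,425, so the minimum tax is the binding amount.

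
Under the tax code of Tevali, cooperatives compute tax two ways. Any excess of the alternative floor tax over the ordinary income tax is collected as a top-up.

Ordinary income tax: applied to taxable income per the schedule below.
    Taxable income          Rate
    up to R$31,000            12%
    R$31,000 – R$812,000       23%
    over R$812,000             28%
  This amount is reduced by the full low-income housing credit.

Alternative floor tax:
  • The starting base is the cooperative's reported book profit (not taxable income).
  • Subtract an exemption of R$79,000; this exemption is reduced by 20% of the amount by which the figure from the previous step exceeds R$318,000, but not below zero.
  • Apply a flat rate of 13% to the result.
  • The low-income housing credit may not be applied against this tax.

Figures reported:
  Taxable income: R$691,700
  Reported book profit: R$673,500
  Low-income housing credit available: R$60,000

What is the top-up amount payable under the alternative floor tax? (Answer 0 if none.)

R$0

Alternative floor tax:
  Base (reported book profit): R$673,500
  Exemption: R$79,000 − 20% × (R$673,500 − R$318,000) = R$79,000 − R$71,100 = R$7,900
  Base: R$673,500 − R$7,900 = R$665,600
  R$665,600 × 13% = R$86,528

Ordinary income tax:
  R$31,000 × 12% = R$3,720
  R$660,700 × 23% = R$151,961
  → R$155,681
  Less low-income housing credit R$60,000 → R$95,681

R$86,528 ≤ R$95,681, so no add-on is due.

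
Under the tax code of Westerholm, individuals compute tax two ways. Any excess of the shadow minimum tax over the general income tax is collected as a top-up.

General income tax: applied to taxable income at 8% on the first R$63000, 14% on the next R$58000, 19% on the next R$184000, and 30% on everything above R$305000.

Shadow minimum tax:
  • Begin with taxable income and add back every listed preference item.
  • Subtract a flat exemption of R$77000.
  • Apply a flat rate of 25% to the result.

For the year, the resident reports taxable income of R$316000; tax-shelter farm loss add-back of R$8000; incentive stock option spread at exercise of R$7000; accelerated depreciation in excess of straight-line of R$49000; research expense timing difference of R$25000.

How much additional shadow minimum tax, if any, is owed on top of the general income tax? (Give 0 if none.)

R$30580

Shadow minimum tax:
  Adjusted income: R$316000 + R$8000 + R$7000 + R$49000 + R$25000 = R$405000
  Less exemption R$77000 → base R$328000
  R$328000 × 25% = R$82000

General income tax:
  R$63000 × 8% = R$5040
  R$58000 × 14% = R$8120
  R$184000 × 19% = R$34960
  R$11000 × 30% = R$3300
  → R$51420

Excess of shadow minimum tax over general income tax: R$82000 − R$51420 = R$30580.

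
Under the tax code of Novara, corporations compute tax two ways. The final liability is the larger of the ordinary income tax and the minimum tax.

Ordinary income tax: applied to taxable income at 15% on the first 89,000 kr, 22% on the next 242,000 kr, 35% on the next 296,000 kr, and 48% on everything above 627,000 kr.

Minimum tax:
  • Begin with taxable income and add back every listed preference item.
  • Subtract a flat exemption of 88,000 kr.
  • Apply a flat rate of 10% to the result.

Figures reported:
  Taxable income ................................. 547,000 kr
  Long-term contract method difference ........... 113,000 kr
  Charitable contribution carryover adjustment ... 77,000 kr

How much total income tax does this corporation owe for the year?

142,190 kr

Ordinary income tax:
  89,000 kr × 15% = 13,350 kr
  242,000 kr × 22% = 53,240 kr
  216,000 kr × 35% = 75,600 kr
  → 142,190 kr

Minimum tax:
  Adjusted income: 547,000 kr + 113,000 kr + 77,000 kr = 737,000 kr
  Less exemption 88,000 kr → base 649,000 kr
  649,000 kr × 10% = 64,900 kr

142,190 kr > 64,900 kr, so the ordinary income tax governs.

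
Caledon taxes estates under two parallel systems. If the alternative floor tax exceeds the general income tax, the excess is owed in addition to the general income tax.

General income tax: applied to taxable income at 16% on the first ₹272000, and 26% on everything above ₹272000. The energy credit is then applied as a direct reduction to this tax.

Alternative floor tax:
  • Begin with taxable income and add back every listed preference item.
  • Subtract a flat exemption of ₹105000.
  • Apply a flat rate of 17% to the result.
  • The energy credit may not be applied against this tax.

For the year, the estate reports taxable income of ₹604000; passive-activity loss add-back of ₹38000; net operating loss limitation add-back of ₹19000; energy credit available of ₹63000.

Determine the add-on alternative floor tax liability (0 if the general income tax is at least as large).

Alternative floor tax:
  Adjusted income: ₹604000 + ₹38000 + ₹19000 = ₹661000
  Less exemption ₹105000 → base ₹556000
  ₹556000 × 17% = ₹94520

General income tax:
  ₹272000 × 16% = ₹43520
  ₹332000 × 26% = ₹86320
  → ₹129840
  Less energy credit ₹63000 → ₹66840

Excess of alternative floor tax over general income tax: ₹94520 − ₹66840 = ₹27680.

₹27680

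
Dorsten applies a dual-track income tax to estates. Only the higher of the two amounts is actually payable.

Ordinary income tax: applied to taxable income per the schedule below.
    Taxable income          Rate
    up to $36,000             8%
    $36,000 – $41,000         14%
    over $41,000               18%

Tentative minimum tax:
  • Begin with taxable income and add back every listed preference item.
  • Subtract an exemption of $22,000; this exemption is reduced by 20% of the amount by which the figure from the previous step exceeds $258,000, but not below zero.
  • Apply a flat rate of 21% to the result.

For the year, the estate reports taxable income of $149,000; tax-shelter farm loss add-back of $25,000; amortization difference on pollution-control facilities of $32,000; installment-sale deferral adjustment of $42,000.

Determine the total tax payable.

$47,460

Ordinary income tax:
  $36,000 × 8% = $2,880
  $5,000 × 14% = $700
  $108,000 × 18% = $19,440
  → $23,020

Tentative minimum tax:
  Adjusted income: $149,000 + $25,000 + $32,000 + $42,000 = $248,000
  Exemption: $248,000 ≤ $258,000, so full $22,000 applies
  Base: $248,000 − $22,000 = $226,000
  $226,000 × 21% = $47,460

$47,460 > $23,020, so the tentative minimum tax is the binding amount.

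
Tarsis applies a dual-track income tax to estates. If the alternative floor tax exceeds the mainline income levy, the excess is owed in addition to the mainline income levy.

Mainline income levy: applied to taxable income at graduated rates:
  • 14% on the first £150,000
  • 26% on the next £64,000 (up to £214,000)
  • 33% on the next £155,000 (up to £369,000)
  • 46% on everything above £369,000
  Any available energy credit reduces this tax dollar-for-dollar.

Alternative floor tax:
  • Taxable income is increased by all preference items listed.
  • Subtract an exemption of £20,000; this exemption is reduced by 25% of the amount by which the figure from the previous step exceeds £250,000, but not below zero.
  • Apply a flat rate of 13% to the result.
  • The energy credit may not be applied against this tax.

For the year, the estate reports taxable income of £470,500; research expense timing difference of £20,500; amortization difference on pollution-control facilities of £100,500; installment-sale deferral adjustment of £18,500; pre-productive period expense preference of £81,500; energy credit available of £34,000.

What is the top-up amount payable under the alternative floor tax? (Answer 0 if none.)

£0

Mainline income levy:
  £150,000 × 14% = £21,000
  £64,000 × 26% = £16,640
  £155,000 × 33% = £51,150
  £101,500 × 46% = £46,690
  → £135,480
  Less energy credit £34,000 → £101,480

Alternative floor tax:
  Adjusted income: £470,500 + £20,500 + £100,500 + £18,500 + £81,500 = £691,500
  Exemption: 25% × (£691,500 − £250,000) = £110,375 ≥ £20,000, so the exemption is fully phased out
  Base: £691,500 − £0 = £691,500
  £691,500 × 13% = £89,895

£89,895 ≤ £101,480, so no add-on is due.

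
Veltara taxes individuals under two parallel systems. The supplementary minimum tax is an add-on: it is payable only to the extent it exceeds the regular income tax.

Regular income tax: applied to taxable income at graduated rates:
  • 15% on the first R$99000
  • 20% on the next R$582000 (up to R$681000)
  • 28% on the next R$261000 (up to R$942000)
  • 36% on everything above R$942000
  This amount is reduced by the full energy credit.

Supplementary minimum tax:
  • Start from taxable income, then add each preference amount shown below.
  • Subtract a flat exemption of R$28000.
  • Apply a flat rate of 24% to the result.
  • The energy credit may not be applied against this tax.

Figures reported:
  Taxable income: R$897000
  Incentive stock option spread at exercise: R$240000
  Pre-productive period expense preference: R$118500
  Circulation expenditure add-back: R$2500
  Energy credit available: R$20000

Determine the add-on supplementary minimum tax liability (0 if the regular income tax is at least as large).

Regular income tax:
  R$99000 × 15% = R$14850
  R$582000 × 20% = R$116400
  R$216000 × 28% = R$60480
  → R$191730
  Less energy credit R$20000 → R$171730

Supplementary minimum tax:
  Adjusted income: R$897000 + R$240000 + R$118500 + R$2500 = R$1258000
  Less exemption R$28000 → base R$1230000
  R$1230000 × 24% = R$295200

Excess of supplementary minimum tax over regular income tax: R$295200 − R$171730 = R$123470.

R$123470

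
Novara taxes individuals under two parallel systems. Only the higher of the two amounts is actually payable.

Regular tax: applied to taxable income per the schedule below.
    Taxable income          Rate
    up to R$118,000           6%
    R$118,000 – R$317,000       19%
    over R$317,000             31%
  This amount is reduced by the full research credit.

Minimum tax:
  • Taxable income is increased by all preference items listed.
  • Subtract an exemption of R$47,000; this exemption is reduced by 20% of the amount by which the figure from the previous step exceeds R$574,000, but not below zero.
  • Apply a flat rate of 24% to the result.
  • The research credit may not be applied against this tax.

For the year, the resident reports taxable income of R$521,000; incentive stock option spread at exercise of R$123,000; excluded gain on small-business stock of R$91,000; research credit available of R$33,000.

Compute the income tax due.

Regular tax:
  R$118,000 × 6% = R$7,080
  R$199,000 × 19% = R$37,810
  R$204,000 × 31% = R$63,240
  → R$108,130
  Less research credit R$33,000 → R$75,130

Minimum tax:
  Adjusted income: R$521,000 + R$123,000 + R$91,000 = R$735,000
  Exemption: R$47,000 − 20% × (R$735,000 − R$574,000) = R$47,000 − R$32,200 = R$14,800
  Base: R$735,000 − R$14,800 = R$720,200
  R$720,200 × 24% = R$172,848

R$172,848 > R$75,130, so the minimum tax is the binding amount.

R$172,848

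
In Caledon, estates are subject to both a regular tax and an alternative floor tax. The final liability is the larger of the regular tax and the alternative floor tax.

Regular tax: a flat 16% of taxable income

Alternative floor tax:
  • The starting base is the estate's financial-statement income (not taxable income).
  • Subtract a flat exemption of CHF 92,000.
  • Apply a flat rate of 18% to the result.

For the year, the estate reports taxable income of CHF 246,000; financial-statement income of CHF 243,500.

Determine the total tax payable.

Regular tax:
  CHF 246,000 × 16% = CHF 39,360

Alternative floor tax:
  Base (financial-statement income): CHF 243,500
  Less exemption CHF 92,000 → base CHF 151,500
  CHF 151,500 × 18% = CHF 27,270

CHF 39,360 > CHF 27,270, so the regular tax governs.

CHF 39,360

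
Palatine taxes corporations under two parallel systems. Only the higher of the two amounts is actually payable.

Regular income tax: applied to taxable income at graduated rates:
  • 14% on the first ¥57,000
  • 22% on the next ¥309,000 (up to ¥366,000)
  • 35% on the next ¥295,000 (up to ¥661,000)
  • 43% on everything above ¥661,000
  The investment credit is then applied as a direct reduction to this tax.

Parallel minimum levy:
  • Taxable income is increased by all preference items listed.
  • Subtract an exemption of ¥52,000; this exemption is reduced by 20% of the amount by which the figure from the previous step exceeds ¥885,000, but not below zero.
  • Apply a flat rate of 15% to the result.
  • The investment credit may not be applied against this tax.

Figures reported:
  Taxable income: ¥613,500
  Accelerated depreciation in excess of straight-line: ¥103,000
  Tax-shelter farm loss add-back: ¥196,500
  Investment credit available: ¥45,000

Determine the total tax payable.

Parallel minimum levy:
  Adjusted income: ¥613,500 + ¥103,000 + ¥196,500 = ¥913,000
  Exemption: ¥52,000 − 20% × (¥913,000 − ¥885,000) = ¥52,000 − ¥5,600 = ¥46,400
  Base: ¥913,000 − ¥46,400 = ¥866,600
  ¥866,600 × 15% = ¥129,990

Regular income tax:
  ¥57,000 × 14% = ¥7,980
  ¥309,000 × 22% = ¥67,980
  ¥247,500 × 35% = ¥86,625
  → ¥162,585
  Less investment credit ¥45,000 → ¥117,585

¥129,990 > ¥117,585, so the parallel minimum levy is the binding amount.

¥129,990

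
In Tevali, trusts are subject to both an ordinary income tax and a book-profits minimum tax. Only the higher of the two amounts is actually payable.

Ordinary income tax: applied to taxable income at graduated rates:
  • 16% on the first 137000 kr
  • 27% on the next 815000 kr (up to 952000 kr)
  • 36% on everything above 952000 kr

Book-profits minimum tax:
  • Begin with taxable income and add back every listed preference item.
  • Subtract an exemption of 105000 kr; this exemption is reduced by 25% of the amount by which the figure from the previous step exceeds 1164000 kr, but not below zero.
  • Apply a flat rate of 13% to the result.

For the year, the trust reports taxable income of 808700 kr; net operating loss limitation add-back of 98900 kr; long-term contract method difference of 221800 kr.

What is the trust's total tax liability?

Book-profits minimum tax:
  Adjusted income: 808700 kr + 98900 kr + 221800 kr = 1129400 kr
  Exemption: 1129400 kr ≤ 1164000 kr, so full 105000 kr applies
  Base: 1129400 kr − 105000 kr = 1024400 kr
  1024400 kr × 13% = 133172 kr

Ordinary income tax:
  137000 kr × 16% = 21920 kr
  671700 kr × 27% = 181359 kr
  → 203279 kr

203279 kr > 133172 kr, so the ordinary income tax governs.

203279 kr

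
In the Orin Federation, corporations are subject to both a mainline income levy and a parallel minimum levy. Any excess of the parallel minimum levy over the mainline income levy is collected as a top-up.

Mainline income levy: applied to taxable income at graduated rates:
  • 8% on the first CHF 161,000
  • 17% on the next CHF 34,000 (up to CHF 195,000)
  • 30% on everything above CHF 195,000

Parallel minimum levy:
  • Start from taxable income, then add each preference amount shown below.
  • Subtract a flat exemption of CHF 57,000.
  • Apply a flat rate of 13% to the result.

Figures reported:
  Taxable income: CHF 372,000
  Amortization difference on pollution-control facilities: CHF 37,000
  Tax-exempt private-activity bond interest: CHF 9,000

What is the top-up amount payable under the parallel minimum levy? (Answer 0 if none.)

Mainline income levy:
  CHF 161,000 × 8% = CHF 12,880
  CHF 34,000 × 17% = CHF 5,780
  CHF 177,000 × 30% = CHF 53,100
  → CHF 71,760

Parallel minimum levy:
  Adjusted income: CHF 372,000 + CHF 37,000 + CHF 9,000 = CHF 418,000
  Less exemption CHF 57,000 → base CHF 361,000
  CHF 361,000 × 13% = CHF 46,930

CHF 46,930 ≤ CHF 71,760, so no add-on is due.

CHF 0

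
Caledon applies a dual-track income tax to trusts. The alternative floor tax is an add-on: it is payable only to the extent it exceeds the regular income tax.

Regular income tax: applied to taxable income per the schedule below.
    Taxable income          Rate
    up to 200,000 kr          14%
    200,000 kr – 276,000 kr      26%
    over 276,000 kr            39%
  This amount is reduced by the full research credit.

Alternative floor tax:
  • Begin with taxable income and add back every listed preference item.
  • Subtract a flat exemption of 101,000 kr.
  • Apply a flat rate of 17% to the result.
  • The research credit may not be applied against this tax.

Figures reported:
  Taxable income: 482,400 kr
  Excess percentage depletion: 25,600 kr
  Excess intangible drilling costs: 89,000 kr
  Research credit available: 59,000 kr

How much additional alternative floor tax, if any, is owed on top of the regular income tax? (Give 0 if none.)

15,064 kr

Regular income tax:
  200,000 kr × 14% = 28,000 kr
  76,000 kr × 26% = 19,760 kr
  206,400 kr × 39% = 80,496 kr
  → 128,256 kr
  Less research credit 59,000 kr → 69,256 kr

Alternative floor tax:
  Adjusted income: 482,400 kr + 25,600 kr + 89,000 kr = 597,000 kr
  Less exemption 101,000 kr → base 496,000 kr
  496,000 kr × 17% = 84,320 kr

Excess of alternative floor tax over regular income tax: 84,320 kr − 69,256 kr = 15,064 kr.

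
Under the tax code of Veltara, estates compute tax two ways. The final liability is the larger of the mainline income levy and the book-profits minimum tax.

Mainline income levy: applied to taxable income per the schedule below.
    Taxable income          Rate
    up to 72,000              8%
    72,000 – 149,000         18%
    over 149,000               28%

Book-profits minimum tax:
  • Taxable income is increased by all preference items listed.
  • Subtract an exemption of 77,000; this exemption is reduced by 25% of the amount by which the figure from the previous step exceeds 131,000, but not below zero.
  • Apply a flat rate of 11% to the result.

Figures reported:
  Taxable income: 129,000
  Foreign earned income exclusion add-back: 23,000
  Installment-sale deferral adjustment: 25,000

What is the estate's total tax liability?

16,020

Mainline income levy:
  72,000 × 8% = 5,760
  57,000 × 18% = 10,260
  → 16,020

Book-profits minimum tax:
  Adjusted income: 129,000 + 23,000 + 25,000 = 177,000
  Exemption: 77,000 − 25% × (177,000 − 131,000) = 77,000 − 11,500 = 65,500
  Base: 177,000 − 65,500 = 111,500
  111,500 × 11% = 12,265

16,020 > 12,265, so the mainline income levy governs.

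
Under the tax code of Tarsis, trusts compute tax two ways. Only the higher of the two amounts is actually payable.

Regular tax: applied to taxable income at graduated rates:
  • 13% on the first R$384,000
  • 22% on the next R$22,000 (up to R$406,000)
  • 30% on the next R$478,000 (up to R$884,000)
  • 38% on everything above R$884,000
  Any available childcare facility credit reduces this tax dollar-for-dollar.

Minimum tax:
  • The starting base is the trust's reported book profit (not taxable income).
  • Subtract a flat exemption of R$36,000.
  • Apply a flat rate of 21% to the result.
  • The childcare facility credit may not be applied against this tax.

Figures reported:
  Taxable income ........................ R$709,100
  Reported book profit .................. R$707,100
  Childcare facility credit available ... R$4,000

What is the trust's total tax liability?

R$141,690

Minimum tax:
  Base (reported book profit): R$707,100
  Less exemption R$36,000 → base R$671,100
  R$671,100 × 21% = R$140,931

Regular tax:
  R$384,000 × 13% = R$49,920
  R$22,000 × 22% = R$4,840
  R$303,100 × 30% = R$90,930
  → R$145,690
  Less childcare facility credit R$4,000 → R$141,690

R$141,690 > R$140,931, so the regular tax governs.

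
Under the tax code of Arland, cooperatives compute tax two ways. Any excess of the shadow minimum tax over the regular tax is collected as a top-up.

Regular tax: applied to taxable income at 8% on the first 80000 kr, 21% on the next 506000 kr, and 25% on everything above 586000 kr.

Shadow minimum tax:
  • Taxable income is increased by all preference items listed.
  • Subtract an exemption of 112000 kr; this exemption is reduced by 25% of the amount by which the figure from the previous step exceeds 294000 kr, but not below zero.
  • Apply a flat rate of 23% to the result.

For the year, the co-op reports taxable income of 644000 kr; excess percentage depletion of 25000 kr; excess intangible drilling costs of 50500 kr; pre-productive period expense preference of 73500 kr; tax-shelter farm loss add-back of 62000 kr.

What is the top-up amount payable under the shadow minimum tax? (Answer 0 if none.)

Shadow minimum tax:
  Adjusted income: 644000 kr + 25000 kr + 50500 kr + 73500 kr + 62000 kr = 855000 kr
  Exemption: 25% × (855000 kr − 294000 kr) = 140250 kr ≥ 112000 kr, so the exemption is fully phased out
  Base: 855000 kr − 0 kr = 855000 kr
  855000 kr × 23% = 196650 kr

Regular tax:
  80000 kr × 8% = 6400 kr
  506000 kr × 21% = 106260 kr
  58000 kr × 25% = 14500 kr
  → 127160 kr

Excess of shadow minimum tax over regular tax: 196650 kr − 127160 kr = 69490 kr.

69490 kr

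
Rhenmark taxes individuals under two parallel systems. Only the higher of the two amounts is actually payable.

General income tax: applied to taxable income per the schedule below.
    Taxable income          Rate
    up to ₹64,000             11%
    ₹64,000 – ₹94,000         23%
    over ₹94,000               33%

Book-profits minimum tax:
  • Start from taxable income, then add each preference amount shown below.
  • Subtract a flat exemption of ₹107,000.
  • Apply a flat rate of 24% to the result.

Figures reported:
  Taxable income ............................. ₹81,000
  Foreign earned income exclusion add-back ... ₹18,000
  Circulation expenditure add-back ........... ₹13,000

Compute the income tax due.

₹10,950

General income tax:
  ₹64,000 × 11% = ₹7,040
  ₹17,000 × 23% = ₹3,910
  → ₹10,950

Book-profits minimum tax:
  Adjusted income: ₹81,000 + ₹18,000 + ₹13,000 = ₹112,000
  Less exemption ₹107,000 → base ₹5,000
  ₹5,000 × 24% = ₹1,200

₹10,950 > ₹1,200, so the general income tax governs.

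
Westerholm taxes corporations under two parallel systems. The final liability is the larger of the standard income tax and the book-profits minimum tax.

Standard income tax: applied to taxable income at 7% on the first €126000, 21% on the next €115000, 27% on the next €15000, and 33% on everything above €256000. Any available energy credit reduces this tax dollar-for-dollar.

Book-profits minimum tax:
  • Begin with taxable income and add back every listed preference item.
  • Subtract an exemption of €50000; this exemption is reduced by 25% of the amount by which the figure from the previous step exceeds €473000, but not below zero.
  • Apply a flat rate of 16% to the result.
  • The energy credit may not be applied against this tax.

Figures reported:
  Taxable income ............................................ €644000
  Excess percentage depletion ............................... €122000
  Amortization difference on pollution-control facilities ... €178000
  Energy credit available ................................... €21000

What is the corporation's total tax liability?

Standard income tax:
  €126000 × 7% = €8820
  €115000 × 21% = €24150
  €15000 × 27% = €4050
  €388000 × 33% = €128040
  → €165060
  Less energy credit €21000 → €144060

Book-profits minimum tax:
  Adjusted income: €644000 + €122000 + €178000 = €944000
  Exemption: 25% × (€944000 − €473000) = €117750 ≥ €50000, so the exemption is fully phased out
  Base: €944000 − €0 = €944000
  €944000 × 16% = €151040

€151040 > €144060, so the book-profits minimum tax is the binding amount.

€151040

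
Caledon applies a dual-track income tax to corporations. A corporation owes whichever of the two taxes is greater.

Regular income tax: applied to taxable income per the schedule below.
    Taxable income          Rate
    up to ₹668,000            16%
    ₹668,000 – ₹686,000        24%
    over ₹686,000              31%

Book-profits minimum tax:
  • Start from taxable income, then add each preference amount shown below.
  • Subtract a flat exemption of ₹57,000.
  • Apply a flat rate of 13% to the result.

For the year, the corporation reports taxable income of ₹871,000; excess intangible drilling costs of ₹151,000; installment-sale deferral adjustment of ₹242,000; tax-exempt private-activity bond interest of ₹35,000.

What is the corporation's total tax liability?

Regular income tax:
  ₹668,000 × 16% = ₹106,880
  ₹18,000 × 24% = ₹4,320
  ₹185,000 × 31% = ₹57,350
  → ₹168,550

Book-profits minimum tax:
  Adjusted income: ₹871,000 + ₹151,000 + ₹242,000 + ₹35,000 = ₹1,299,000
  Less exemption ₹57,000 → base ₹1,242,000
  ₹1,242,000 × 13% = ₹161,460

₹168,550 > ₹161,460, so the regular income tax governs.

₹168,550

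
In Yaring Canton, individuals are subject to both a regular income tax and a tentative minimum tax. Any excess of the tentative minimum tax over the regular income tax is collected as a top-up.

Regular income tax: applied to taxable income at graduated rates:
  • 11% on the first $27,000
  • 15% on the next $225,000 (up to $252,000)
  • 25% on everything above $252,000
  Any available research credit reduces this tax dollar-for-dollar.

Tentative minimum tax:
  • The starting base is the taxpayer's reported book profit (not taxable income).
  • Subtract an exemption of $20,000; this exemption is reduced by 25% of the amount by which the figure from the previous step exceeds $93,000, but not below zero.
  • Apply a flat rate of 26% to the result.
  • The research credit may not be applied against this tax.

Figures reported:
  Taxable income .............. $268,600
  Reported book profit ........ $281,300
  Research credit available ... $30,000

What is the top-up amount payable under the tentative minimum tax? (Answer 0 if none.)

Regular income tax:
  $27,000 × 11% = $2,970
  $225,000 × 15% = $33,750
  $16,600 × 25% = $4,150
  → $40,870
  Less research credit $30,000 → $10,870

Tentative minimum tax:
  Base (reported book profit): $281,300
  Exemption: 25% × ($281,300 − $93,000) = $47,075 ≥ $20,000, so the exemption is fully phased out
  Base: $281,300 − $0 = $281,300
  $281,300 × 26% = $73,138

Excess of tentative minimum tax over regular income tax: $73,138 − $10,870 = $62,268.

$62,268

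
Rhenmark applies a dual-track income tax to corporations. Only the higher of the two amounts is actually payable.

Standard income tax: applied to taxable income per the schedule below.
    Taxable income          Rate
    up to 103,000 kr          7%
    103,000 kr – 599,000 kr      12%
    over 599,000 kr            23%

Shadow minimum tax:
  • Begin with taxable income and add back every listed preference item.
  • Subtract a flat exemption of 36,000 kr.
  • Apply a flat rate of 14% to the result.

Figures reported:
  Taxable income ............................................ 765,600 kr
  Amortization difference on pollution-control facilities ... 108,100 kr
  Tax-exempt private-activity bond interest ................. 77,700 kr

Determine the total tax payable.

Shadow minimum tax:
  Adjusted income: 765,600 kr + 108,100 kr + 77,700 kr = 951,400 kr
  Less exemption 36,000 kr → base 915,400 kr
  915,400 kr × 14% = 128,156 kr

Standard income tax:
  103,000 kr × 7% = 7,210 kr
  496,000 kr × 12% = 59,520 kr
  166,600 kr × 23% = 38,318 kr
  → 105,048 kr

128,156 kr > 105,048 kr, so the shadow minimum tax is the binding amount.

128,156 kr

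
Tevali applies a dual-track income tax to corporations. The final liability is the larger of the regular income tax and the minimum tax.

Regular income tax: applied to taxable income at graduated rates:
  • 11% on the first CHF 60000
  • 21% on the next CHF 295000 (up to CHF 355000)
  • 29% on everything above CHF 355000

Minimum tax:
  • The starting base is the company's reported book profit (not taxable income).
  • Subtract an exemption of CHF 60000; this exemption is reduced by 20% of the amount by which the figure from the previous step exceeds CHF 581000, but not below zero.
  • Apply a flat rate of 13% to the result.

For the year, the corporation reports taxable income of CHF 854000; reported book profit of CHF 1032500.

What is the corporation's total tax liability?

CHF 213260

Regular income tax:
  CHF 60000 × 11% = CHF 6600
  CHF 295000 × 21% = CHF 61950
  CHF 499000 × 29% = CHF 144710
  → CHF 213260

Minimum tax:
  Base (reported book profit): CHF 1032500
  Exemption: 20% × (CHF 1032500 − CHF 581000) = CHF 90300 ≥ CHF 60000, so the exemption is fully phased out
  Base: CHF 1032500 − CHF 0 = CHF 1032500
  CHF 1032500 × 13% = CHF 134225

CHF 213260 > CHF 134225, so the regular income tax governs.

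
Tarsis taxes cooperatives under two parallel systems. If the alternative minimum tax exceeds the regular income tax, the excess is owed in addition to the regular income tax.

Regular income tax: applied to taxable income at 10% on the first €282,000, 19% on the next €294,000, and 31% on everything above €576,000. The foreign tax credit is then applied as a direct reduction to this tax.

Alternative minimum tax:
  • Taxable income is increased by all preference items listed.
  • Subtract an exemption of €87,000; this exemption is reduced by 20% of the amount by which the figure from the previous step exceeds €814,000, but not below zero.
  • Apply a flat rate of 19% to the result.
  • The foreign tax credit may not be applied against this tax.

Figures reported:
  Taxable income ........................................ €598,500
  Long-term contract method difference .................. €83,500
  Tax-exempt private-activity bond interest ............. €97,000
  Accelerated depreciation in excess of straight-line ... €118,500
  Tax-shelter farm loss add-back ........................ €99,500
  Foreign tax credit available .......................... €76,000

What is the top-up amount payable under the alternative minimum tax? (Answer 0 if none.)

Alternative minimum tax:
  Adjusted income: €598,500 + €83,500 + €97,000 + €118,500 + €99,500 = €997,000
  Exemption: €87,000 − 20% × (€997,000 − €814,000) = €87,000 − €36,600 = €50,400
  Base: €997,000 − €50,400 = €946,600
  €946,600 × 19% = €179,854

Regular income tax:
  €282,000 × 10% = €28,200
  €294,000 × 19% = €55,860
  €22,500 × 31% = €6,975
  → €91,035
  Less foreign tax credit €76,000 → €15,035

Excess of alternative minimum tax over regular income tax: €179,854 − €15,035 = €164,819.

€164,819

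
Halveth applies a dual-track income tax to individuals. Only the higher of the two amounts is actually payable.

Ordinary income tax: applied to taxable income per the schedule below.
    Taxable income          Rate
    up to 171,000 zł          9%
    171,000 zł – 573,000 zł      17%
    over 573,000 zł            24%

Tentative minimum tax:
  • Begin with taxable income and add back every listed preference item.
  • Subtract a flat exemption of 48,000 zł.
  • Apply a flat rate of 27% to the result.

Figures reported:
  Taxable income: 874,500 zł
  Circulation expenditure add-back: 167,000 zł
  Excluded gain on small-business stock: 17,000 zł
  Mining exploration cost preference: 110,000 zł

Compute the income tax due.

Ordinary income tax:
  171,000 zł × 9% = 15,390 zł
  402,000 zł × 17% = 68,340 zł
  301,500 zł × 24% = 72,360 zł
  → 156,090 zł

Tentative minimum tax:
  Adjusted income: 874,500 zł + 167,000 zł + 17,000 zł + 110,000 zł = 1,168,500 zł
  Less exemption 48,000 zł → base 1,120,500 zł
  1,120,500 zł × 27% = 302,535 zł

302,535 zł > 156,090 zł, so the tentative minimum tax is the binding amount.

302,535 zł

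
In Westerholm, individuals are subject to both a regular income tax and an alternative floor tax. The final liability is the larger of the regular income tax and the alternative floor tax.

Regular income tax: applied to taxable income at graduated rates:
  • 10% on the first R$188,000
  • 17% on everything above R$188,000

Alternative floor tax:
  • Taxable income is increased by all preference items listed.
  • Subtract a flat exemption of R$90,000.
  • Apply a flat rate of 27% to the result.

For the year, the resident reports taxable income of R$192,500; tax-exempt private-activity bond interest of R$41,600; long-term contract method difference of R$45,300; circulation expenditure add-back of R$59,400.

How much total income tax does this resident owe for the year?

Alternative floor tax:
  Adjusted income: R$192,500 + R$41,600 + R$45,300 + R$59,400 = R$338,800
  Less exemption R$90,000 → base R$248,800
  R$248,800 × 27% = R$67,176

Regular income tax:
  R$188,000 × 10% = R$18,800
  R$4,500 × 17% = R$765
  → R$19,565

R$67,176 > R$19,565, so the alternative floor tax is the binding amount.

R$67,176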